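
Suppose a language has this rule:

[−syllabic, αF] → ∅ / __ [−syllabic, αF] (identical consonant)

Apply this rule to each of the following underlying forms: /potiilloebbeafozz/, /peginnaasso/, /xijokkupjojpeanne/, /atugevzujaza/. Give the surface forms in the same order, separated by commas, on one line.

/potiilloebbeafozz/: /ll/ is a geminate; the first /l/ deletes. /bb/ is a geminate; the first /b/ deletes. /zz/ is a geminate; the first /z/ deletes. → [potiiloebeafoz].
/peginnaasso/: /nn/ is a geminate; the first /n/ deletes. /ss/ is a geminate; the first /s/ deletes. → [peginaaso].
/xijokkupjojpeanne/: /kk/ is a geminate; the first /k/ deletes. /nn/ is a geminate; the first /n/ deletes. → [xijokupjojpeane].
/atugevzujaza/: the rule's environment is not met; surfaces unchanged as [atugevzujaza].

potiiloebeafoz, peginaaso, xijokupjojpeane, atugevzujaza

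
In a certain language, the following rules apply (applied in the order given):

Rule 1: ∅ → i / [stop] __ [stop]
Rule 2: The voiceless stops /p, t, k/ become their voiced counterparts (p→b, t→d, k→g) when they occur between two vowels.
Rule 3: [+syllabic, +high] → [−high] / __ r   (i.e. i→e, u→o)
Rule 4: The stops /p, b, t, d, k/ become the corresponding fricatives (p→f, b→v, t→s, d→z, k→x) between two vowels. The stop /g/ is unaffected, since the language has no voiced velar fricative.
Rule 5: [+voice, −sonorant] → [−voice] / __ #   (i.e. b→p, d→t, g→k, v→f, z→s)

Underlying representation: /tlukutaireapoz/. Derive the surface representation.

Rule 1 (stop-cluster i-epenthesis): no segment meets the environment; /tlukutaireapoz/ is unchanged.
Rule 2 (intervocalic voicing): /k/ is a voiceless stop between vowels /u/ and /u/, so it voices to [g]. /t/ is a voiceless stop between vowels /u/ and /a/, so it voices to [d]. /p/ is a voiceless stop between vowels /a/ and /o/, so it voices to [b]. /tlukutaireapoz/ → tlugudaireaboz.
Rule 3 (pre-rhotic lowering): /i/ is a high vowel immediately before /r/, so it lowers to [e]. /tlugudaireaboz/ → tlugudaereaboz.
Rule 4 (intervocalic spirantization): /d/ is a stop between vowels /u/ and /a/, so it spirantizes to the fricative [z]. /b/ is a stop between vowels /a/ and /o/, so it spirantizes to the fricative [v]. /tlugudaereaboz/ → tluguzaereavoz.
Rule 5 (final devoicing): /z/ is a voiced obstruent in word-final position, so it devoices to [s]. /tluguzaereavoz/ → tluguzaereavos.

tluguzaereavos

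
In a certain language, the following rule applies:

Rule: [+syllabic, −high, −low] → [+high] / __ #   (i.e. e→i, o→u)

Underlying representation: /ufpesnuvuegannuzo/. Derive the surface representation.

/o/ is a mid vowel in word-final position, so it raises to [u].
The other instances of /e/ do not occur in the required environment and remain unchanged.
Surface form: [ufpesnuvuegannuzu].

ufpesnuvuegannuzu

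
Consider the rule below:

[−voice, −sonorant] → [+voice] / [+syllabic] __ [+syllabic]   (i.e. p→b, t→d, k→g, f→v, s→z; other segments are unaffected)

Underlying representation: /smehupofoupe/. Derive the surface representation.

smehubovoube

Scanning /smehupofoupe/: /s/ at position 1 is not in the conditioning environment; /p/ is a voiceless obstruent between vowels /u/ and /o/, so it voices to [b]; /f/ is a voiceless obstruent between vowels /o/ and /o/, so it voices to [v]; /p/ is a voiceless obstruent between vowels /u/ and /e/, so it voices to [b].
Result: [smehubovoube].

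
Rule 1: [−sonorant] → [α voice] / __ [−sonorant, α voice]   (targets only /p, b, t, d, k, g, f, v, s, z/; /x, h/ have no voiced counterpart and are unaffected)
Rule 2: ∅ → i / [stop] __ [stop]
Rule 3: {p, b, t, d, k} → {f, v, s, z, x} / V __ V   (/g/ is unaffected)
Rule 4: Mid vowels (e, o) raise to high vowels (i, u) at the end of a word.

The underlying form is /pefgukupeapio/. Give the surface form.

pevguxufeafiu

Rule 1 (regressive voicing assimilation): /f/ precedes the voiced obstruent /g/, so it voices to [v] by assimilation. /pefgukupeapio/ → pevgukupeapio.
Rule 2 (stop-cluster i-epenthesis): no segment meets the environment; /pevgukupeapio/ is unchanged.
Rule 3 (intervocalic spirantization): /k/ is a stop between vowels /u/ and /u/, so it spirantizes to the fricative [x]. /p/ is a stop between vowels /u/ and /e/, so it spirantizes to the fricative [f]. /p/ is a stop between vowels /a/ and /i/, so it spirantizes to the fricative [f]. /pevgukupeapio/ → pevguxufeafio.
Rule 4 (final vowel raising): /o/ is a mid vowel in word-final position, so it raises to [u]. /pevguxufeafio/ → pevguxufeafiu.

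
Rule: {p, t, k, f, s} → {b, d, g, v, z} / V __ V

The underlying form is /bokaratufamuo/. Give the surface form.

/k/ is a voiceless obstruent between vowels /o/ and /a/, so it voices to [g].
/t/ is a voiceless obstruent between vowels /a/ and /u/, so it voices to [d].
/f/ is a voiceless obstruent between vowels /u/ and /a/, so it voices to [v].
Surface form: [bogaraduvamuo].

bogaraduvamuo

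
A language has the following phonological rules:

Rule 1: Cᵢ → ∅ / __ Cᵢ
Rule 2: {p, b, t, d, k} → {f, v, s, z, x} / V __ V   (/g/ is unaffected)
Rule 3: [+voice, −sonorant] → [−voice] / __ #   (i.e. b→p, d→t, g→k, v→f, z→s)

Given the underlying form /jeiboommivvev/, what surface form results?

jeivoomivef

Rule 1 (degemination): /mm/ is a geminate; the first /m/ deletes. /vv/ is a geminate; the first /v/ deletes. /jeiboommivvev/ → jeiboomivev.
Rule 2 (intervocalic spirantization): /b/ is a stop between vowels /i/ and /o/, so it spirantizes to the fricative [v]. /jeiboomivev/ → jeivoomivev.
Rule 3 (final devoicing): /v/ is a voiced obstruent in word-final position, so it devoices to [f]. /jeivoomivev/ → jeivoomivef.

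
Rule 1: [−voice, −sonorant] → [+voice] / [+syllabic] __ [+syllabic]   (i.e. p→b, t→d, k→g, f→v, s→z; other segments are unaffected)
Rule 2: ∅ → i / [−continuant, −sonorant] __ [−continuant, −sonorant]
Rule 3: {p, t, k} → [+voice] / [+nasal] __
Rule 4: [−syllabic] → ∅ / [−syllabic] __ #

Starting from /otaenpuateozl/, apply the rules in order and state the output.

Rule 1 (intervocalic voicing): /t/ is a voiceless obstruent between vowels /o/ and /a/, so it voices to [d]. /t/ is a voiceless obstruent between vowels /a/ and /e/, so it voices to [d]. /otaenpuateozl/ → odaenpuadeozl.
Rule 2 (stop-cluster i-epenthesis): no segment meets the environment; /odaenpuadeozl/ is unchanged.
Rule 3 (post-nasal voicing): /p/ is a voiceless stop immediately after the nasal /n/, so it voices to [b]. /odaenpuadeozl/ → odaenbuadeozl.
Rule 4 (final cluster simplification): /l/ is the second consonant of a word-final cluster /zl/, so it deletes. /odaenbuadeozl/ → odaenbuadeoz.

odaenbuadeoz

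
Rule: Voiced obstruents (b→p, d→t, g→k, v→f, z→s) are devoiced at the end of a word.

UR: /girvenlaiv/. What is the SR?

girvenlaif

/v/ is a voiced obstruent in word-final position, so it devoices to [f].
The other instances of /g/, /v/ do not occur in the required environment and remain unchanged.
Surface form: [girvenlaif].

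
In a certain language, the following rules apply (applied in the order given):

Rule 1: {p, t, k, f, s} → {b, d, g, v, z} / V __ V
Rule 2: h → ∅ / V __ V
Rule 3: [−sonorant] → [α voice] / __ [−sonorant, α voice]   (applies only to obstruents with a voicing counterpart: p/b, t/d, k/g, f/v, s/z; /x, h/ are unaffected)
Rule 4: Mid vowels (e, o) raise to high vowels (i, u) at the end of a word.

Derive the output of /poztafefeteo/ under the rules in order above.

Rule 1 (intervocalic voicing): /f/ is a voiceless obstruent between vowels /a/ and /e/, so it voices to [v]. /f/ is a voiceless obstruent between vowels /e/ and /e/, so it voices to [v]. /t/ is a voiceless obstruent between vowels /e/ and /e/, so it voices to [d]. /poztafefeteo/ → poztavevedeo.
Rule 2 (intervocalic h-deletion): no segment meets the environment; /poztavevedeo/ is unchanged.
Rule 3 (regressive voicing assimilation): /z/ precedes the voiceless obstruent /t/, so it devoices to [s] by assimilation. /poztavevedeo/ → postavevedeo.
Rule 4 (final vowel raising): /o/ is a mid vowel in word-final position, so it raises to [u]. /postavevedeo/ → postavevedeu.

postavevedeu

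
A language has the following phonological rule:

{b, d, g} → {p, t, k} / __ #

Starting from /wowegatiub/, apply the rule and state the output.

wowegatiup

Scanning /wowegatiub/: /g/ at position 5 is not in the conditioning environment; /b/ is a voiced stop in word-final position, so it devoices to [p].
Result: [wowegatiup].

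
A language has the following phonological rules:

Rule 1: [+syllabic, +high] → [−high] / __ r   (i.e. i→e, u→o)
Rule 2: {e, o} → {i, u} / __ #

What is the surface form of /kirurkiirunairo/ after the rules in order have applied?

kerorkierunaeru

Rule 1 (pre-rhotic lowering): /i/ is a high vowel immediately before /r/, so it lowers to [e]. /u/ is a high vowel immediately before /r/, so it lowers to [o]. /i/ is a high vowel immediately before /r/, so it lowers to [e]. /i/ is a high vowel immediately before /r/, so it lowers to [e]. /kirurkiirunairo/ → kerorkierunaero.
Rule 2 (final vowel raising): /o/ is a mid vowel in word-final position, so it raises to [u]. /kerorkierunaero/ → kerorkierunaeru.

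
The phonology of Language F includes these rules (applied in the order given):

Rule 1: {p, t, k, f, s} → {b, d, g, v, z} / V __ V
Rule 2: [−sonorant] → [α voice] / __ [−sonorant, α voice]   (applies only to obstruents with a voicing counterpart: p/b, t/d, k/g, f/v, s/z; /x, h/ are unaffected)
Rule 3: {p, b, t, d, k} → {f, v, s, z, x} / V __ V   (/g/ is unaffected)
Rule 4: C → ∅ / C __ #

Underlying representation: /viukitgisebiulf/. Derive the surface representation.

viugidgizeviul

Rule 1 (intervocalic voicing): /k/ is a voiceless obstruent between vowels /u/ and /i/, so it voices to [g]. /s/ is a voiceless obstruent between vowels /i/ and /e/, so it voices to [z]. /viukitgisebiulf/ → viugitgizebiulf.
Rule 2 (regressive voicing assimilation): /t/ precedes the voiced obstruent /g/, so it voices to [d] by assimilation. /viugitgizebiulf/ → viugidgizebiulf.
Rule 3 (intervocalic spirantization): /b/ is a stop between vowels /e/ and /i/, so it spirantizes to the fricative [v]. /viugidgizebiulf/ → viugidgizeviulf.
Rule 4 (final cluster simplification): /f/ is the second consonant of a word-final cluster /lf/, so it deletes. /viugidgizeviulf/ → viugidgizeviul.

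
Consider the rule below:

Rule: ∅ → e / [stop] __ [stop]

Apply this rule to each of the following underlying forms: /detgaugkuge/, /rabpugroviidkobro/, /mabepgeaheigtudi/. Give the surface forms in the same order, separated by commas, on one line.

/detgaugkuge/: /t/ and /g/ form a stop–stop cluster, so [e] is inserted between them. /g/ and /k/ form a stop–stop cluster, so [e] is inserted between them. → [detegaugekuge].
/rabpugroviidkobro/: /b/ and /p/ form a stop–stop cluster, so [e] is inserted between them. /d/ and /k/ form a stop–stop cluster, so [e] is inserted between them. → [rabepugroviidekobro].
/mabepgeaheigtudi/: /p/ and /g/ form a stop–stop cluster, so [e] is inserted between them. /g/ and /t/ form a stop–stop cluster, so [e] is inserted between them. → [mabepegeaheigetudi].

detegaugekuge, rabepugroviidekobro, mabepegeaheigetudi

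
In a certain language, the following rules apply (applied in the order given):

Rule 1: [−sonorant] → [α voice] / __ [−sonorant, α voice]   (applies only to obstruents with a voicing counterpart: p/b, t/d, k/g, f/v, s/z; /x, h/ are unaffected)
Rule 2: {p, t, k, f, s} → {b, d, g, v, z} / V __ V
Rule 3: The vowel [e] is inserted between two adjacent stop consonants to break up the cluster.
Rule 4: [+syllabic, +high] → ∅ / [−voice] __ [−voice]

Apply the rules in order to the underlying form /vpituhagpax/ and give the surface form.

Rule 1 (regressive voicing assimilation): /v/ precedes the voiceless obstruent /p/, so it devoices to [f] by assimilation. /g/ precedes the voiceless obstruent /p/, so it devoices to [k] by assimilation. /vpituhagpax/ → fpituhakpax.
Rule 2 (intervocalic voicing): /t/ is a voiceless obstruent between vowels /i/ and /u/, so it voices to [d]. /fpituhakpax/ → fpiduhakpax.
Rule 3 (stop-cluster e-epenthesis): /k/ and /p/ form a stop–stop cluster, so [e] is inserted between them. /fpiduhakpax/ → fpiduhakepax.
Rule 4 (high vowel syncope): no segment meets the environment; /fpiduhakepax/ is unchanged.

fpiduhakepax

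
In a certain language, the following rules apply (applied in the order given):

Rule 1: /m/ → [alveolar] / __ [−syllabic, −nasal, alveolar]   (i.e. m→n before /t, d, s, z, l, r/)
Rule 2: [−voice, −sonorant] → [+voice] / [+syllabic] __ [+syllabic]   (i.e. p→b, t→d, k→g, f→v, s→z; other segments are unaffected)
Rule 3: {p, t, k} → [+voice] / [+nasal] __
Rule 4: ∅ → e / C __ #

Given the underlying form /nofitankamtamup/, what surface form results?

novidangandamupe

Rule 1 (nasal place assimilation): /m/ precedes the alveolar consonant /t/, so it assimilates in place to [n]. /nofitankamtamup/ → nofitankantamup.
Rule 2 (intervocalic voicing): /f/ is a voiceless obstruent between vowels /o/ and /i/, so it voices to [v]. /t/ is a voiceless obstruent between vowels /i/ and /a/, so it voices to [d]. /nofitankantamup/ → novidankantamup.
Rule 3 (post-nasal voicing): /k/ is a voiceless stop immediately after the nasal /n/, so it voices to [g]. /t/ is a voiceless stop immediately after the nasal /n/, so it voices to [d]. /novidankantamup/ → novidangandamup.
Rule 4 (final e-epenthesis): the form ends in the consonant /p/, so [e] is inserted word-finally. /novidangandamup/ → novidangandamupe.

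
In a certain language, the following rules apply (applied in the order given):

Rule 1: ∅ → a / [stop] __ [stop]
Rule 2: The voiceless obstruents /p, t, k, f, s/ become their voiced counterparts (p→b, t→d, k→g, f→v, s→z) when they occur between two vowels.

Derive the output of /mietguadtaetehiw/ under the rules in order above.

Rule 1 (stop-cluster a-epenthesis): /t/ and /g/ form a stop–stop cluster, so [a] is inserted between them. /d/ and /t/ form a stop–stop cluster, so [a] is inserted between them. /mietguadtaetehiw/ → mietaguadataetehiw.
Rule 2 (intervocalic voicing): /t/ is a voiceless obstruent between vowels /e/ and /a/, so it voices to [d]. /t/ is a voiceless obstruent between vowels /a/ and /a/, so it voices to [d]. /t/ is a voiceless obstruent between vowels /e/ and /e/, so it voices to [d]. /mietaguadataetehiw/ → miedaguadadaedehiw.

miedaguadadaedehiw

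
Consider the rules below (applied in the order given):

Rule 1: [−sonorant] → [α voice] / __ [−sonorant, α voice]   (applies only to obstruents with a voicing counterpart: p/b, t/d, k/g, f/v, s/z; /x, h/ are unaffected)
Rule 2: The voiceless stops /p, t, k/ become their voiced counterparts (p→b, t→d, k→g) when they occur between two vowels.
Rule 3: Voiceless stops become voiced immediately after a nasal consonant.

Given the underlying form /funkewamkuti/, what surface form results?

Rule 1 (regressive voicing assimilation): no segment meets the environment; /funkewamkuti/ is unchanged.
Rule 2 (intervocalic voicing): /t/ is a voiceless stop between vowels /u/ and /i/, so it voices to [d]. /funkewamkuti/ → funkewamkudi.
Rule 3 (post-nasal voicing): /k/ is a voiceless stop immediately after the nasal /n/, so it voices to [g]. /k/ is a voiceless stop immediately after the nasal /m/, so it voices to [g]. /funkewamkudi/ → fungewamgudi.

fungewamgudi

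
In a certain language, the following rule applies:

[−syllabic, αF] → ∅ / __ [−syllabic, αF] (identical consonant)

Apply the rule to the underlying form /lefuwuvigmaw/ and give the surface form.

lefuwuvigmaw

No segment of /lefuwuvigmaw/ meets the structural description of the rule, so the form surfaces unchanged.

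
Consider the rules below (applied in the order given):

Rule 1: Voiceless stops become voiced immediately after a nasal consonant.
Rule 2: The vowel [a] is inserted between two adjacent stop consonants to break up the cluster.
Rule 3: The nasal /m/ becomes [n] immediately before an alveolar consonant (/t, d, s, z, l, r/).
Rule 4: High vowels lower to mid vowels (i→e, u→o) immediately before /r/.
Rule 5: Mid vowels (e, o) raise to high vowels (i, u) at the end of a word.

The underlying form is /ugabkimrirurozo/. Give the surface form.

Rule 1 (post-nasal voicing): no segment meets the environment; /ugabkimrirurozo/ is unchanged.
Rule 2 (stop-cluster a-epenthesis): /b/ and /k/ form a stop–stop cluster, so [a] is inserted between them. /ugabkimrirurozo/ → ugabakimrirurozo.
Rule 3 (nasal place assimilation): /m/ precedes the alveolar consonant /r/, so it assimilates in place to [n]. /ugabakimrirurozo/ → ugabakinrirurozo.
Rule 4 (pre-rhotic lowering): /i/ is a high vowel immediately before /r/, so it lowers to [e]. /u/ is a high vowel immediately before /r/, so it lowers to [o]. /ugabakinrirurozo/ → ugabakinrerorozo.
Rule 5 (final vowel raising): /o/ is a mid vowel in word-final position, so it raises to [u]. /ugabakinrerorozo/ → ugabakinrerorozu.

ugabakinrerorozu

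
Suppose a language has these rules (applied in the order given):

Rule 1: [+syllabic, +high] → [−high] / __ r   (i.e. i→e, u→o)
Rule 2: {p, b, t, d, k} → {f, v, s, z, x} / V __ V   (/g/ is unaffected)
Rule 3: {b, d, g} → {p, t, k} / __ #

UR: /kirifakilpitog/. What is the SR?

Rule 1 (pre-rhotic lowering): /i/ is a high vowel immediately before /r/, so it lowers to [e]. /kirifakilpitog/ → kerifakilpitog.
Rule 2 (intervocalic spirantization): /k/ is a stop between vowels /a/ and /i/, so it spirantizes to the fricative [x]. /t/ is a stop between vowels /i/ and /o/, so it spirantizes to the fricative [s]. /kerifakilpitog/ → kerifaxilpisog.
Rule 3 (final devoicing): /g/ is a voiced stop in word-final position, so it devoices to [k]. /kerifaxilpisog/ → kerifaxilpisok.

kerifaxilpisok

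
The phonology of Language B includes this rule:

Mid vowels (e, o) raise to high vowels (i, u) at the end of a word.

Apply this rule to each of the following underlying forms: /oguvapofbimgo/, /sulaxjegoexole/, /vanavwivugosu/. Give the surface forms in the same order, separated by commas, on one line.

oguvapofbimgu, sulaxjegoexoli, vanavwivugosu

/oguvapofbimgo/: /o/ is a mid vowel in word-final position, so it raises to [u]. → [oguvapofbimgu].
/sulaxjegoexole/: /e/ is a mid vowel in word-final position, so it raises to [i]. → [sulaxjegoexoli].
/vanavwivugosu/: the rule's environment is not met; surfaces unchanged as [vanavwivugosu].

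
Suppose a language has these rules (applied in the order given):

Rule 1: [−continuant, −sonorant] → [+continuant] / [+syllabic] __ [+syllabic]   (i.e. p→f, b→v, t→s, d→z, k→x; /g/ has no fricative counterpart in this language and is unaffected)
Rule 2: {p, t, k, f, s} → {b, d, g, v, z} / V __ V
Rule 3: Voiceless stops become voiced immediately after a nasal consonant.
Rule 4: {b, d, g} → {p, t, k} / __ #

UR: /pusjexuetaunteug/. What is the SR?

Rule 1 (intervocalic spirantization): /t/ is a stop between vowels /e/ and /a/, so it spirantizes to the fricative [s]. /pusjexuetaunteug/ → pusjexuesaunteug.
Rule 2 (intervocalic voicing): /s/ is a voiceless obstruent between vowels /e/ and /a/, so it voices to [z]. /pusjexuesaunteug/ → pusjexuezaunteug.
Rule 3 (post-nasal voicing): /t/ is a voiceless stop immediately after the nasal /n/, so it voices to [d]. /pusjexuezaunteug/ → pusjexuezaundeug.
Rule 4 (final devoicing): /g/ is a voiced stop in word-final position, so it devoices to [k]. /pusjexuezaundeug/ → pusjexuezaundeuk.

pusjexuezaundeuk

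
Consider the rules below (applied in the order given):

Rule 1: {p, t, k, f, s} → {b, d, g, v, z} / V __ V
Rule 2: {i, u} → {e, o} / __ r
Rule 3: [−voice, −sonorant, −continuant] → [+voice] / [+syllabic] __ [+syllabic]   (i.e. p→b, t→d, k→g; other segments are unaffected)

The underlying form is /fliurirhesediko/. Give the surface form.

fliorerhezedigo

Rule 1 (intervocalic voicing): /s/ is a voiceless obstruent between vowels /e/ and /e/, so it voices to [z]. /k/ is a voiceless obstruent between vowels /i/ and /o/, so it voices to [g]. /fliurirhesediko/ → fliurirhezedigo.
Rule 2 (pre-rhotic lowering): /u/ is a high vowel immediately before /r/, so it lowers to [o]. /i/ is a high vowel immediately before /r/, so it lowers to [e]. /fliurirhezedigo/ → fliorerhezedigo.
Rule 3 (intervocalic voicing): no segment meets the environment; /fliorerhezedigo/ is unchanged.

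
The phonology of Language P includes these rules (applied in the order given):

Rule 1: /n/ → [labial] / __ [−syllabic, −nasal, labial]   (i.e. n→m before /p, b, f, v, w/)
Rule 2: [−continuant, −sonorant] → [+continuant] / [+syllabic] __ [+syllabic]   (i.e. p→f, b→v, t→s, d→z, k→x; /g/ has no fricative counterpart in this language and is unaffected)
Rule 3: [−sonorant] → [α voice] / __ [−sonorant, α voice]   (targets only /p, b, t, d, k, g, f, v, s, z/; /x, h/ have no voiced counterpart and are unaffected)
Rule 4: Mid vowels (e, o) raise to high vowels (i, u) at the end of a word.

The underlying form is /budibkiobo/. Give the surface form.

Rule 1 (nasal place assimilation): no segment meets the environment; /budibkiobo/ is unchanged.
Rule 2 (intervocalic spirantization): /d/ is a stop between vowels /u/ and /i/, so it spirantizes to the fricative [z]. /b/ is a stop between vowels /o/ and /o/, so it spirantizes to the fricative [v]. /budibkiobo/ → buzibkiovo.
Rule 3 (regressive voicing assimilation): /b/ precedes the voiceless obstruent /k/, so it devoices to [p] by assimilation. /buzibkiovo/ → buzipkiovo.
Rule 4 (final vowel raising): /o/ is a mid vowel in word-final position, so it raises to [u]. /buzipkiovo/ → buzipkiovu.

buzipkiovu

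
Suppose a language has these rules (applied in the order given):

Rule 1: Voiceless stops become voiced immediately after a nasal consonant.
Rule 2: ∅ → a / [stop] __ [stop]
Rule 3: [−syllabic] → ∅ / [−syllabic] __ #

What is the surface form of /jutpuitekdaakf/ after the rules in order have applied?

Rule 1 (post-nasal voicing): no segment meets the environment; /jutpuitekdaakf/ is unchanged.
Rule 2 (stop-cluster a-epenthesis): /t/ and /p/ form a stop–stop cluster, so [a] is inserted between them. /k/ and /d/ form a stop–stop cluster, so [a] is inserted between them. /jutpuitekdaakf/ → jutapuitekadaakf.
Rule 3 (final cluster simplification): /f/ is the second consonant of a word-final cluster /kf/, so it deletes. /jutapuitekadaakf/ → jutapuitekadaak.

jutapuitekadaak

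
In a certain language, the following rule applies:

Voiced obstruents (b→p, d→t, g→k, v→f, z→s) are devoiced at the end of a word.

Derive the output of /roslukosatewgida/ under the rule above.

roslukosatewgida

No segment of /roslukosatewgida/ meets the structural description of the rule, so the form surfaces unchanged.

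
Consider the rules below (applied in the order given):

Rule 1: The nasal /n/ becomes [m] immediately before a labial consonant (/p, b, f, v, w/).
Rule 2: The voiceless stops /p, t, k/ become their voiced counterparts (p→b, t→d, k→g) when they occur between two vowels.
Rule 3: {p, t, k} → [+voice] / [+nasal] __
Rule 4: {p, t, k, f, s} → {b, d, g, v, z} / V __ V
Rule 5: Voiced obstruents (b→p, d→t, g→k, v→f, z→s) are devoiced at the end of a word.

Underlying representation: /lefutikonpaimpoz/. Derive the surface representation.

Rule 1 (nasal place assimilation): /n/ precedes the labial consonant /p/, so it assimilates in place to [m]. /lefutikonpaimpoz/ → lefutikompaimpoz.
Rule 2 (intervocalic voicing): /t/ is a voiceless stop between vowels /u/ and /i/, so it voices to [d]. /k/ is a voiceless stop between vowels /i/ and /o/, so it voices to [g]. /lefutikompaimpoz/ → lefudigompaimpoz.
Rule 3 (post-nasal voicing): /p/ is a voiceless stop immediately after the nasal /m/, so it voices to [b]. /p/ is a voiceless stop immediately after the nasal /m/, so it voices to [b]. /lefudigompaimpoz/ → lefudigombaimboz.
Rule 4 (intervocalic voicing): /f/ is a voiceless obstruent between vowels /e/ and /u/, so it voices to [v]. /lefudigombaimboz/ → levudigombaimboz.
Rule 5 (final devoicing): /z/ is a voiced obstruent in word-final position, so it devoices to [s]. /levudigombaimboz/ → levudigombaimbos.

levudigombaimbos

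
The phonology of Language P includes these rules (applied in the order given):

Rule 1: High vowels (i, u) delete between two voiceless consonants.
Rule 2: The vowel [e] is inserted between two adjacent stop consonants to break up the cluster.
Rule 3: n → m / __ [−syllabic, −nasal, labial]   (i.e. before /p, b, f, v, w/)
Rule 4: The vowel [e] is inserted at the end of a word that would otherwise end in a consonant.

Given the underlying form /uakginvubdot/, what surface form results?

uakegimvubedote

Rule 1 (high vowel syncope): no segment meets the environment; /uakginvubdot/ is unchanged.
Rule 2 (stop-cluster e-epenthesis): /k/ and /g/ form a stop–stop cluster, so [e] is inserted between them. /b/ and /d/ form a stop–stop cluster, so [e] is inserted between them. /uakginvubdot/ → uakeginvubedot.
Rule 3 (nasal place assimilation): /n/ precedes the labial consonant /v/, so it assimilates in place to [m]. /uakeginvubedot/ → uakegimvubedot.
Rule 4 (final e-epenthesis): the form ends in the consonant /t/, so [e] is inserted word-finally. /uakegimvubedot/ → uakegimvubedote.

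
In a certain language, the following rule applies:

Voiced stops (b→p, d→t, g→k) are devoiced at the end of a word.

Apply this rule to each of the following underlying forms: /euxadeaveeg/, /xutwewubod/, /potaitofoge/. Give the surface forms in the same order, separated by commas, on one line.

/euxadeaveeg/: /g/ is a voiced stop in word-final position, so it devoices to [k]. → [euxadeaveek].
/xutwewubod/: /d/ is a voiced stop in word-final position, so it devoices to [t]. → [xutwewubot].
/potaitofoge/: the rule's environment is not met; surfaces unchanged as [potaitofoge].

euxadeaveek, xutwewubot, potaitofoge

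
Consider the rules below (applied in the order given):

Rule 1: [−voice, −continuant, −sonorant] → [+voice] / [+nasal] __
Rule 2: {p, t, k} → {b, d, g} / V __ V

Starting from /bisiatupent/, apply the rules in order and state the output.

Rule 1 (post-nasal voicing): /t/ is a voiceless stop immediately after the nasal /n/, so it voices to [d]. /bisiatupent/ → bisiatupend.
Rule 2 (intervocalic voicing): /t/ is a voiceless stop between vowels /a/ and /u/, so it voices to [d]. /p/ is a voiceless stop between vowels /u/ and /e/, so it voices to [b]. /bisiatupend/ → bisiadubend.

bisiadubend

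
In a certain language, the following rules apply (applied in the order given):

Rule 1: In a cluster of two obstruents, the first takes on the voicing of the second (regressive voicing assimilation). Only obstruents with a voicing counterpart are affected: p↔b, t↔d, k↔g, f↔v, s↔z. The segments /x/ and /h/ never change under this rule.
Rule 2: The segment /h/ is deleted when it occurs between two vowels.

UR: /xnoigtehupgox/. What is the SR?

Rule 1 (regressive voicing assimilation): /g/ precedes the voiceless obstruent /t/, so it devoices to [k] by assimilation. /p/ precedes the voiced obstruent /g/, so it voices to [b] by assimilation. /xnoigtehupgox/ → xnoiktehubgox.
Rule 2 (intervocalic h-deletion): /h/ occurs between vowels /e/ and /u/, so it deletes. /xnoiktehubgox/ → xnoikteubgox.

xnoikteubgox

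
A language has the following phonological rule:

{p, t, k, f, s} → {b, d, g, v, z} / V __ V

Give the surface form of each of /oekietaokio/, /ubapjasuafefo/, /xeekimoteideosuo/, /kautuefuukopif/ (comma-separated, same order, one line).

/oekietaokio/: /k/ is a voiceless obstruent between vowels /e/ and /i/, so it voices to [g]. /t/ is a voiceless obstruent between vowels /e/ and /a/, so it voices to [d]. /k/ is a voiceless obstruent between vowels /o/ and /i/, so it voices to [g]. → [oegiedaogio].
/ubapjasuafefo/: /s/ is a voiceless obstruent between vowels /a/ and /u/, so it voices to [z]. /f/ is a voiceless obstruent between vowels /a/ and /e/, so it voices to [v]. /f/ is a voiceless obstruent between vowels /e/ and /o/, so it voices to [v]. → [ubapjazuavevo].
/xeekimoteideosuo/: /k/ is a voiceless obstruent between vowels /e/ and /i/, so it voices to [g]. /t/ is a voiceless obstruent between vowels /o/ and /e/, so it voices to [d]. /s/ is a voiceless obstruent between vowels /o/ and /u/, so it voices to [z]. → [xeegimodeideozuo].
/kautuefuukopif/: /t/ is a voiceless obstruent between vowels /u/ and /u/, so it voices to [d]. /f/ is a voiceless obstruent between vowels /e/ and /u/, so it voices to [v]. /k/ is a voiceless obstruent between vowels /u/ and /o/, so it voices to [g]. /p/ is a voiceless obstruent between vowels /o/ and /i/, so it voices to [b]. → [kauduevuugobif].

oegiedaogio, ubapjazuavevo, xeegimodeideozuo, kauduevuugobif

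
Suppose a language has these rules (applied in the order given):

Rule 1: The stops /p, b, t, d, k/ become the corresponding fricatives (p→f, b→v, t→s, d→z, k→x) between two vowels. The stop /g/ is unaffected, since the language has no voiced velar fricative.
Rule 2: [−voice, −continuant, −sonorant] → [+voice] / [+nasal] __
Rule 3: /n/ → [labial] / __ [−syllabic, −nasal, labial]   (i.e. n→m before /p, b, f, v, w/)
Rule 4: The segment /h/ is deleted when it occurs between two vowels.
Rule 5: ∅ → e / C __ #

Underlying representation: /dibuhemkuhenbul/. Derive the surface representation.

divuemguembule

Rule 1 (intervocalic spirantization): /b/ is a stop between vowels /i/ and /u/, so it spirantizes to the fricative [v]. /dibuhemkuhenbul/ → divuhemkuhenbul.
Rule 2 (post-nasal voicing): /k/ is a voiceless stop immediately after the nasal /m/, so it voices to [g]. /divuhemkuhenbul/ → divuhemguhenbul.
Rule 3 (nasal place assimilation): /n/ precedes the labial consonant /b/, so it assimilates in place to [m]. /divuhemguhenbul/ → divuhemguhembul.
Rule 4 (intervocalic h-deletion): /h/ occurs between vowels /u/ and /e/, so it deletes. /h/ occurs between vowels /u/ and /e/, so it deletes. /divuhemguhembul/ → divuemguembul.
Rule 5 (final e-epenthesis): the form ends in the consonant /l/, so [e] is inserted word-finally. /divuemguembul/ → divuemguembule.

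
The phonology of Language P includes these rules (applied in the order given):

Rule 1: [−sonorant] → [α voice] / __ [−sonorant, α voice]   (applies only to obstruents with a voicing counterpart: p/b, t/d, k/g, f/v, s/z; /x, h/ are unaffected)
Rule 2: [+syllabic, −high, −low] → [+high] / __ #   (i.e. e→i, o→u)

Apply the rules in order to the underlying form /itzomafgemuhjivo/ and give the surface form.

Rule 1 (regressive voicing assimilation): /t/ precedes the voiced obstruent /z/, so it voices to [d] by assimilation. /f/ precedes the voiced obstruent /g/, so it voices to [v] by assimilation. /itzomafgemuhjivo/ → idzomavgemuhjivo.
Rule 2 (final vowel raising): /o/ is a mid vowel in word-final position, so it raises to [u]. /idzomavgemuhjivo/ → idzomavgemuhjivu.

idzomavgemuhjivu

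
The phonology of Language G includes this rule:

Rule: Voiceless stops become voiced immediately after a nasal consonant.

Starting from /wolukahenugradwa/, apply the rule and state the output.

wolukahenugradwa

No segment of /wolukahenugradwa/ meets the structural description of the rule, so the form surfaces unchanged.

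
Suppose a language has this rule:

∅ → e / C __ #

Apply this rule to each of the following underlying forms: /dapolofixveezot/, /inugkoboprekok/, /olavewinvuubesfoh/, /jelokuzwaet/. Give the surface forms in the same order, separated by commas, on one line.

dapolofixveezote, inugkoboprekoke, olavewinvuubesfohe, jelokuzwaete

/dapolofixveezot/: the form ends in the consonant /t/, so [e] is inserted word-finally. → [dapolofixveezote].
/inugkoboprekok/: the form ends in the consonant /k/, so [e] is inserted word-finally. → [inugkoboprekoke].
/olavewinvuubesfoh/: the form ends in the consonant /h/, so [e] is inserted word-finally. → [olavewinvuubesfohe].
/jelokuzwaet/: the form ends in the consonant /t/, so [e] is inserted word-finally. → [jelokuzwaete].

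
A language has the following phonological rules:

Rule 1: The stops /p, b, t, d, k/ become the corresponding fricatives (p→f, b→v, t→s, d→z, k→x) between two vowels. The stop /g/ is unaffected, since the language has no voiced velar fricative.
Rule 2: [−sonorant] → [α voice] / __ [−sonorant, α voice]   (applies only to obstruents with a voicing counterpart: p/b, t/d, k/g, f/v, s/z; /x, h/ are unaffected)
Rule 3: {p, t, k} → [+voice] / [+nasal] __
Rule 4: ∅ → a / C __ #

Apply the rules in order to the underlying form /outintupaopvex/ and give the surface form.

Rule 1 (intervocalic spirantization): /t/ is a stop between vowels /u/ and /i/, so it spirantizes to the fricative [s]. /p/ is a stop between vowels /u/ and /a/, so it spirantizes to the fricative [f]. /outintupaopvex/ → ousintufaopvex.
Rule 2 (regressive voicing assimilation): /p/ precedes the voiced obstruent /v/, so it voices to [b] by assimilation. /ousintufaopvex/ → ousintufaobvex.
Rule 3 (post-nasal voicing): /t/ is a voiceless stop immediately after the nasal /n/, so it voices to [d]. /ousintufaobvex/ → ousindufaobvex.
Rule 4 (final a-epenthesis): the form ends in the consonant /x/, so [a] is inserted word-finally. /ousindufaobvex/ → ousindufaobvexa.

ousindufaobvexa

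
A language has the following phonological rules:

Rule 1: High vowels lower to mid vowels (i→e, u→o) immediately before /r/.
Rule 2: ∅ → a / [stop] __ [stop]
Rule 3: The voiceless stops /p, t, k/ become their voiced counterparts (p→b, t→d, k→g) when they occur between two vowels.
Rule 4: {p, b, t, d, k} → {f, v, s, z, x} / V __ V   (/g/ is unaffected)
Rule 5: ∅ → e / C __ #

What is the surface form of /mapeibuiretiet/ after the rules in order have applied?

maveivuereziete

Rule 1 (pre-rhotic lowering): /i/ is a high vowel immediately before /r/, so it lowers to [e]. /mapeibuiretiet/ → mapeibueretiet.
Rule 2 (stop-cluster a-epenthesis): no segment meets the environment; /mapeibueretiet/ is unchanged.
Rule 3 (intervocalic voicing): /p/ is a voiceless stop between vowels /a/ and /e/, so it voices to [b]. /t/ is a voiceless stop between vowels /e/ and /i/, so it voices to [d]. /mapeibueretiet/ → mabeibuerediet.
Rule 4 (intervocalic spirantization): /b/ is a stop between vowels /a/ and /e/, so it spirantizes to the fricative [v]. /b/ is a stop between vowels /i/ and /u/, so it spirantizes to the fricative [v]. /d/ is a stop between vowels /e/ and /i/, so it spirantizes to the fricative [z]. /mabeibuerediet/ → maveivuereziet.
Rule 5 (final e-epenthesis): the form ends in the consonant /t/, so [e] is inserted word-finally. /maveivuereziet/ → maveivuereziete.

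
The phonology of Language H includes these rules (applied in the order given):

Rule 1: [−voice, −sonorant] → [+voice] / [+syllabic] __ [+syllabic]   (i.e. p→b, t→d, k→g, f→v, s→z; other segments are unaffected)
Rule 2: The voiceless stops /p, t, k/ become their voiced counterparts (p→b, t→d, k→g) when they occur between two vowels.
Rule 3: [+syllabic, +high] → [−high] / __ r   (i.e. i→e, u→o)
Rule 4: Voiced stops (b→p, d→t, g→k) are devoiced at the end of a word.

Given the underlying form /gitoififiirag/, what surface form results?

gidoivivierak

Rule 1 (intervocalic voicing): /t/ is a voiceless obstruent between vowels /i/ and /o/, so it voices to [d]. /f/ is a voiceless obstruent between vowels /i/ and /i/, so it voices to [v]. /f/ is a voiceless obstruent between vowels /i/ and /i/, so it voices to [v]. /gitoififiirag/ → gidoiviviirag.
Rule 2 (intervocalic voicing): no segment meets the environment; /gidoiviviirag/ is unchanged.
Rule 3 (pre-rhotic lowering): /i/ is a high vowel immediately before /r/, so it lowers to [e]. /gidoiviviirag/ → gidoivivierag.
Rule 4 (final devoicing): /g/ is a voiced stop in word-final position, so it devoices to [k]. /gidoivivierag/ → gidoivivierak.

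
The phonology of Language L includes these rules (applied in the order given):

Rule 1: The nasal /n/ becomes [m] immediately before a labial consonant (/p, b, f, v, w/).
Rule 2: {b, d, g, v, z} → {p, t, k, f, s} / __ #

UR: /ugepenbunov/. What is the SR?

ugepembunof

Rule 1 (nasal place assimilation): /n/ precedes the labial consonant /b/, so it assimilates in place to [m]. /ugepenbunov/ → ugepembunov.
Rule 2 (final devoicing): /v/ is a voiced obstruent in word-final position, so it devoices to [f]. /ugepembunov/ → ugepembunof.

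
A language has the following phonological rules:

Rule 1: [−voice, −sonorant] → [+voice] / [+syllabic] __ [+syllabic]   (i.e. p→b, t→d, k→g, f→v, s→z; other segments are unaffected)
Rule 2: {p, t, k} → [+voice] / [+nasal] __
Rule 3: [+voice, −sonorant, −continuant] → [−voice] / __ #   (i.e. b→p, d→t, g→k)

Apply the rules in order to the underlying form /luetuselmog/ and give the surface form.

Rule 1 (intervocalic voicing): /t/ is a voiceless obstruent between vowels /e/ and /u/, so it voices to [d]. /s/ is a voiceless obstruent between vowels /u/ and /e/, so it voices to [z]. /luetuselmog/ → lueduzelmog.
Rule 2 (post-nasal voicing): no segment meets the environment; /lueduzelmog/ is unchanged.
Rule 3 (final devoicing): /g/ is a voiced stop in word-final position, so it devoices to [k]. /lueduzelmog/ → lueduzelmok.

lueduzelmok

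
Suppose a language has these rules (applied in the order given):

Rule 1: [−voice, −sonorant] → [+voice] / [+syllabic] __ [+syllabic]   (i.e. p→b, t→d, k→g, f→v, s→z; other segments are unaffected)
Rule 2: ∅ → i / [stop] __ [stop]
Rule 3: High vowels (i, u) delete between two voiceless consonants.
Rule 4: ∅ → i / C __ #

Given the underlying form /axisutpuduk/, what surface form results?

axizutpuduki

Rule 1 (intervocalic voicing): /s/ is a voiceless obstruent between vowels /i/ and /u/, so it voices to [z]. /axisutpuduk/ → axizutpuduk.
Rule 2 (stop-cluster i-epenthesis): /t/ and /p/ form a stop–stop cluster, so [i] is inserted between them. /axizutpuduk/ → axizutipuduk.
Rule 3 (high vowel syncope): /i/ is a high vowel flanked by voiceless consonants /t/ and /p/, so it deletes. /axizutipuduk/ → axizutpuduk.
Rule 4 (final i-epenthesis): the form ends in the consonant /k/, so [i] is inserted word-finally. /axizutpuduk/ → axizutpuduki.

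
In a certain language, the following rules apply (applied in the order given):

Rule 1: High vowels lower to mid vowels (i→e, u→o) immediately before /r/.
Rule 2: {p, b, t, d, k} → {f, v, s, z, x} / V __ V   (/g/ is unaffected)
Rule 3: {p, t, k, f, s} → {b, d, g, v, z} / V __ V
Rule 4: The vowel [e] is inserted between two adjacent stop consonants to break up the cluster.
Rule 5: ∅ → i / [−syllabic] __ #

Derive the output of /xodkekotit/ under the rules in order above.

Rule 1 (pre-rhotic lowering): no segment meets the environment; /xodkekotit/ is unchanged.
Rule 2 (intervocalic spirantization): /k/ is a stop between vowels /e/ and /o/, so it spirantizes to the fricative [x]. /t/ is a stop between vowels /o/ and /i/, so it spirantizes to the fricative [s]. /xodkekotit/ → xodkexosit.
Rule 3 (intervocalic voicing): /s/ is a voiceless obstruent between vowels /o/ and /i/, so it voices to [z]. /xodkexosit/ → xodkexozit.
Rule 4 (stop-cluster e-epenthesis): /d/ and /k/ form a stop–stop cluster, so [e] is inserted between them. /xodkexozit/ → xodekexozit.
Rule 5 (final i-epenthesis): the form ends in the consonant /t/, so [i] is inserted word-finally. /xodekexozit/ → xodekexoziti.

xodekexoziti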